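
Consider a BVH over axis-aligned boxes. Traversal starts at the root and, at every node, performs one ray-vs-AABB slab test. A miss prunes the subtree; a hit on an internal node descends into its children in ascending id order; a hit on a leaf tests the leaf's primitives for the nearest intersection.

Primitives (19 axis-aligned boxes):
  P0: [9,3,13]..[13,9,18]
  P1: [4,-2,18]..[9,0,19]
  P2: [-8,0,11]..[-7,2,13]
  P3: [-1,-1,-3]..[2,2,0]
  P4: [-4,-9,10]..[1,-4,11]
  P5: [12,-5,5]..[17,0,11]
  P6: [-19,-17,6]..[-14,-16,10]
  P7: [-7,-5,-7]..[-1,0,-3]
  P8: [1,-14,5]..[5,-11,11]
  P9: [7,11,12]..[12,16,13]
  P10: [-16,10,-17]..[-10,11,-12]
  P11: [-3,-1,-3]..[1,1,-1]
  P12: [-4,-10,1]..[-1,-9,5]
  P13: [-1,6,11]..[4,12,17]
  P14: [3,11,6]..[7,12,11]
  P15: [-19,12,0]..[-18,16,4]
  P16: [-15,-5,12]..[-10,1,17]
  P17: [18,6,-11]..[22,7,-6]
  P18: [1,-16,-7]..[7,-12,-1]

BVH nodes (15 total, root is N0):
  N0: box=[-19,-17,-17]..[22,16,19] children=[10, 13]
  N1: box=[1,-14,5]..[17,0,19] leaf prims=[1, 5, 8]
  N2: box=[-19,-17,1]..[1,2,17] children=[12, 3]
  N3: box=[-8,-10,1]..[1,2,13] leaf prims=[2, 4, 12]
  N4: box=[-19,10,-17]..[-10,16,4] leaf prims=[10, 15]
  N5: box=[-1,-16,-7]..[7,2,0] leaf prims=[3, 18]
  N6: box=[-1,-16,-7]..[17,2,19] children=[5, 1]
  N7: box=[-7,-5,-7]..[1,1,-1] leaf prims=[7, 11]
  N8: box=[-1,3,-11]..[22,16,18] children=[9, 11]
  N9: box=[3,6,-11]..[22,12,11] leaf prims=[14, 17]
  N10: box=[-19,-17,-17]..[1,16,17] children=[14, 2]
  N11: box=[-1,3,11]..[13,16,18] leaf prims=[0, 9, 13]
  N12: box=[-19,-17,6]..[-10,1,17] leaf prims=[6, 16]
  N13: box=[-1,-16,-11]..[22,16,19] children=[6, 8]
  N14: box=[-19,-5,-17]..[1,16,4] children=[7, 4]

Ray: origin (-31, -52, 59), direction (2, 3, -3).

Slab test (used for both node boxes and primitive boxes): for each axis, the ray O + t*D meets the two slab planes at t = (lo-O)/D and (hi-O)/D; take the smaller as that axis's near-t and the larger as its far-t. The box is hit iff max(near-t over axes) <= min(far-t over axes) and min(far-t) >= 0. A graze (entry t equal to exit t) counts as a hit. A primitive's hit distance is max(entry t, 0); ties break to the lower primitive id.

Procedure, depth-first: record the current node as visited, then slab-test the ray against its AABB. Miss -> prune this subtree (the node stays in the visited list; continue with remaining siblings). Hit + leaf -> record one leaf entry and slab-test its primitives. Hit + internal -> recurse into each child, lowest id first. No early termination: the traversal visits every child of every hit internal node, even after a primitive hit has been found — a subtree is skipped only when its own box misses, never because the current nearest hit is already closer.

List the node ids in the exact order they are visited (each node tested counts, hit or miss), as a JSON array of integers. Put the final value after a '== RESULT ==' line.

Traverse from the root:
N0 x:[6,53/2] y:[35/3,68/3] z:[40/3,76/3] -> hit [40/3,68/3], descend [10, 13]
  N10 x:[6,16] y:[35/3,68/3] z:[14,76/3] -> hit [14,16], descend [2, 14]
    N2 x:[6,16] y:[35/3,18] z:[14,58/3] -> hit [14,16], descend [3, 12]
      N3 x:[23/2,16] y:[14,18] z:[46/3,58/3] -> hit [46/3,16] leaf, test {P2(miss), P4@t=16, P12(miss)}
      N12 x:[6,21/2] y:[35/3,53/3] z:[14,53/3] -> miss, prune
    N14 x:[6,16] y:[47/3,68/3] z:[55/3,76/3] -> miss, prune
  N13 x:[15,53/2] y:[12,68/3] z:[40/3,70/3] -> hit [15,68/3], descend [6, 8]
    N6 x:[15,24] y:[12,18] z:[40/3,22] -> hit [15,18], descend [1, 5]
      N1 x:[16,24] y:[38/3,52/3] z:[40/3,18] -> hit [16,52/3] leaf, test {P1(miss), P5(miss), P8(miss)}
      N5 x:[15,19] y:[12,18] z:[59/3,22] -> miss, prune
    N8 x:[15,53/2] y:[55/3,68/3] z:[41/3,70/3] -> hit [55/3,68/3], descend [9, 11]
      N9 x:[17,53/2] y:[58/3,64/3] z:[16,70/3] -> hit [58/3,64/3] leaf, test {P14(miss), P17(miss)}
      N11 x:[15,22] y:[55/3,68/3] z:[41/3,16] -> miss, prune

Summary -> nodes [0, 10, 2, 3, 12, 14, 13, 6, 1, 5, 8, 9, 11]; box-tests=13; leaf-entries=3; first=P4

== RESULT ==
[0, 10, 2, 3, 12, 14, 13, 6, 1, 5, 8, 9, 11]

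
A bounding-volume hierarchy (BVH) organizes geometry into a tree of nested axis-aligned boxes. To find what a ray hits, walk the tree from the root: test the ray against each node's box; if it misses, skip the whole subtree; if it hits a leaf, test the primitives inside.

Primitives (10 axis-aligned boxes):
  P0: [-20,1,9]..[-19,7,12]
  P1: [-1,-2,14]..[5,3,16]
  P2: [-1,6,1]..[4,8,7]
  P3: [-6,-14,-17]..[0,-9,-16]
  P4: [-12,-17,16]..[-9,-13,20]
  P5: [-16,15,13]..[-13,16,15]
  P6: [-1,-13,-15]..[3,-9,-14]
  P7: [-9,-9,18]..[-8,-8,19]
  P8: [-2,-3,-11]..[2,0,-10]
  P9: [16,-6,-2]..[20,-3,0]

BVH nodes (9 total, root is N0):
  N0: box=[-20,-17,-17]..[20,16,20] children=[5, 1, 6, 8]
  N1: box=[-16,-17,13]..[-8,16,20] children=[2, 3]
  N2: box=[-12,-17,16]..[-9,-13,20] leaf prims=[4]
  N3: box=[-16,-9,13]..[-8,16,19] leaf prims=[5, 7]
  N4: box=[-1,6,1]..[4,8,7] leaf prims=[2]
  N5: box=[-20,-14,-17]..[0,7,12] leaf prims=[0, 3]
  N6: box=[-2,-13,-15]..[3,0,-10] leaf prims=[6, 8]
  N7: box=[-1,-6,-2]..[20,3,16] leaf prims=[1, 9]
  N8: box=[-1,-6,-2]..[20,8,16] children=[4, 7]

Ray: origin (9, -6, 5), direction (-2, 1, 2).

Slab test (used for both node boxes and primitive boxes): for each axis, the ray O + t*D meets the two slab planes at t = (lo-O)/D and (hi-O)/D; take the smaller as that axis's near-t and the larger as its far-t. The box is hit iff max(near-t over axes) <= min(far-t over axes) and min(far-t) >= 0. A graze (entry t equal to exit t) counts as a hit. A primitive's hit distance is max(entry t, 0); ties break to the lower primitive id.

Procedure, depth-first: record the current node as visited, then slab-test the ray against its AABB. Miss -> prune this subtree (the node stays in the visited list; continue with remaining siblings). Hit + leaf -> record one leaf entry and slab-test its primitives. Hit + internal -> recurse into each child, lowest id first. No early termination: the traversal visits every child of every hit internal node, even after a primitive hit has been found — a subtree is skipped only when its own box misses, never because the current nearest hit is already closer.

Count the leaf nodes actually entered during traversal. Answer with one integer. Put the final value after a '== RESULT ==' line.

Traverse from the root:
N0 x:[-11/2,29/2] y:[-11,22] z:[-11,15/2] -> hit [-11/2,15/2], descend [1, 5, 6, 8]
  N1 x:[17/2,25/2] y:[-11,22] z:[4,15/2] -> miss, prune
  N5 x:[9/2,29/2] y:[-8,13] z:[-11,7/2] -> miss, prune
  N6 x:[3,11/2] y:[-7,6] z:[-10,-15/2] -> miss, prune
  N8 x:[-11/2,5] y:[0,14] z:[-7/2,11/2] -> hit [0,5], descend [4, 7]
    N4 x:[5/2,5] y:[12,14] z:[-2,1] -> miss, prune
    N7 x:[-11/2,5] y:[0,9] z:[-7/2,11/2] -> hit [0,5] leaf, test {P1@t=9/2, P9(miss)}

order=[0, 1, 5, 6, 8, 4, 7]  |boxes|=7  |leaves|=1  hit=P1

== RESULT ==
1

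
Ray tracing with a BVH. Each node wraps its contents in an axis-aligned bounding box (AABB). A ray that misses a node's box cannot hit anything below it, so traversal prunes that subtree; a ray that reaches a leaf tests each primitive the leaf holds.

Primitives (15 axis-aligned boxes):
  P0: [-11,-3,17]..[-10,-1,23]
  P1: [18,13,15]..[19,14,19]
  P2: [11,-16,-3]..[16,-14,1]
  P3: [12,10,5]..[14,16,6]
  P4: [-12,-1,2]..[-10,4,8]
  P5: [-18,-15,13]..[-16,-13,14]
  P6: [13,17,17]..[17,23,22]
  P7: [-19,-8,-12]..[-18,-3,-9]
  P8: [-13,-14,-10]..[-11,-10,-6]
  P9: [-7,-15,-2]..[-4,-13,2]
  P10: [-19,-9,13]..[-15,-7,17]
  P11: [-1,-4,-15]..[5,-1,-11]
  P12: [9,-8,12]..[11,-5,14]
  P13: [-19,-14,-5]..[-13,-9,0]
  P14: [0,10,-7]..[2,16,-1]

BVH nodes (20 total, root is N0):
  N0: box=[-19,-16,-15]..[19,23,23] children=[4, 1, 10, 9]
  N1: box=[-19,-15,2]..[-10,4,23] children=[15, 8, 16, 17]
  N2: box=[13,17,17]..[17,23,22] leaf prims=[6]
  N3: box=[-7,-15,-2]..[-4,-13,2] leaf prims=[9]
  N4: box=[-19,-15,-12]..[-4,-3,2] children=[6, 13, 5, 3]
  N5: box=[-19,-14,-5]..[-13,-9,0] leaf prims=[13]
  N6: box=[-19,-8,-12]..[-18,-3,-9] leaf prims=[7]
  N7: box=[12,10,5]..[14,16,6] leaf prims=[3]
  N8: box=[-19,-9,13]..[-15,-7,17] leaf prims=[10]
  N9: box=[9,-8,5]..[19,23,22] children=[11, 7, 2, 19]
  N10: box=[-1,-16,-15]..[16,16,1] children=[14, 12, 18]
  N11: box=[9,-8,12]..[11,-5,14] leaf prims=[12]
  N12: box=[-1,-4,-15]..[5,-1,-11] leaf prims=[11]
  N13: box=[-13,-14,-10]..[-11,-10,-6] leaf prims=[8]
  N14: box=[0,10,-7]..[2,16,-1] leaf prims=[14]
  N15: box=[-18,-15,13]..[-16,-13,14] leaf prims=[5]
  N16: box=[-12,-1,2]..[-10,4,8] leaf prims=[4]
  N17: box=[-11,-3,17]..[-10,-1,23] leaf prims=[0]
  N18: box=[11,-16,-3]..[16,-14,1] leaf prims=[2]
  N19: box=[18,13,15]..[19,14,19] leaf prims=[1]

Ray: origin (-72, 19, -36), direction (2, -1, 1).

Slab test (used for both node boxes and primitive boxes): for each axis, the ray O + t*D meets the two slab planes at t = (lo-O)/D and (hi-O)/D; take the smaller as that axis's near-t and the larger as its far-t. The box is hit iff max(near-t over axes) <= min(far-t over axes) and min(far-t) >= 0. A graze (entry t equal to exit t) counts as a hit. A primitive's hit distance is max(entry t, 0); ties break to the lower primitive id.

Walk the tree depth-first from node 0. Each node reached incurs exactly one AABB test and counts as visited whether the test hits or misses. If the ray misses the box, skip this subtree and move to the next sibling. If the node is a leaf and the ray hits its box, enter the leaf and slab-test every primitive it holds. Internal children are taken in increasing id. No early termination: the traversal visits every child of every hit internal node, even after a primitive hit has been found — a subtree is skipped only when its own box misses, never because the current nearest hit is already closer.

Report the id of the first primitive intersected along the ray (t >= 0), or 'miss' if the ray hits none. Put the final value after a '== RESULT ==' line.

Trace the traversal:
N0 x:[53/2,91/2] y:[-4,35] z:[21,59] -> hit [53/2,35], descend [1, 4, 9, 10]
  N1 x:[53/2,31] y:[15,34] z:[38,59] -> miss, prune
  N4 x:[53/2,34] y:[22,34] z:[24,38] -> hit [53/2,34], descend [3, 5, 6, 13]
    N3 x:[65/2,34] y:[32,34] z:[34,38] -> hit [34,34] leaf, test {P9@t=34}
    N5 x:[53/2,59/2] y:[28,33] z:[31,36] -> miss, prune
    N6 x:[53/2,27] y:[22,27] z:[24,27] -> hit [53/2,27] leaf, test {P7@t=53/2}
    N13 x:[59/2,61/2] y:[29,33] z:[26,30] -> hit [59/2,30] leaf, test {P8@t=59/2}
  N9 x:[81/2,91/2] y:[-4,27] z:[41,58] -> miss, prune
  N10 x:[71/2,44] y:[3,35] z:[21,37] -> miss, prune

Visited [0, 1, 4, 3, 5, 6, 13, 9, 10]. Tests: 9 box, 3 leaf. Nearest: P7.

== RESULT ==
7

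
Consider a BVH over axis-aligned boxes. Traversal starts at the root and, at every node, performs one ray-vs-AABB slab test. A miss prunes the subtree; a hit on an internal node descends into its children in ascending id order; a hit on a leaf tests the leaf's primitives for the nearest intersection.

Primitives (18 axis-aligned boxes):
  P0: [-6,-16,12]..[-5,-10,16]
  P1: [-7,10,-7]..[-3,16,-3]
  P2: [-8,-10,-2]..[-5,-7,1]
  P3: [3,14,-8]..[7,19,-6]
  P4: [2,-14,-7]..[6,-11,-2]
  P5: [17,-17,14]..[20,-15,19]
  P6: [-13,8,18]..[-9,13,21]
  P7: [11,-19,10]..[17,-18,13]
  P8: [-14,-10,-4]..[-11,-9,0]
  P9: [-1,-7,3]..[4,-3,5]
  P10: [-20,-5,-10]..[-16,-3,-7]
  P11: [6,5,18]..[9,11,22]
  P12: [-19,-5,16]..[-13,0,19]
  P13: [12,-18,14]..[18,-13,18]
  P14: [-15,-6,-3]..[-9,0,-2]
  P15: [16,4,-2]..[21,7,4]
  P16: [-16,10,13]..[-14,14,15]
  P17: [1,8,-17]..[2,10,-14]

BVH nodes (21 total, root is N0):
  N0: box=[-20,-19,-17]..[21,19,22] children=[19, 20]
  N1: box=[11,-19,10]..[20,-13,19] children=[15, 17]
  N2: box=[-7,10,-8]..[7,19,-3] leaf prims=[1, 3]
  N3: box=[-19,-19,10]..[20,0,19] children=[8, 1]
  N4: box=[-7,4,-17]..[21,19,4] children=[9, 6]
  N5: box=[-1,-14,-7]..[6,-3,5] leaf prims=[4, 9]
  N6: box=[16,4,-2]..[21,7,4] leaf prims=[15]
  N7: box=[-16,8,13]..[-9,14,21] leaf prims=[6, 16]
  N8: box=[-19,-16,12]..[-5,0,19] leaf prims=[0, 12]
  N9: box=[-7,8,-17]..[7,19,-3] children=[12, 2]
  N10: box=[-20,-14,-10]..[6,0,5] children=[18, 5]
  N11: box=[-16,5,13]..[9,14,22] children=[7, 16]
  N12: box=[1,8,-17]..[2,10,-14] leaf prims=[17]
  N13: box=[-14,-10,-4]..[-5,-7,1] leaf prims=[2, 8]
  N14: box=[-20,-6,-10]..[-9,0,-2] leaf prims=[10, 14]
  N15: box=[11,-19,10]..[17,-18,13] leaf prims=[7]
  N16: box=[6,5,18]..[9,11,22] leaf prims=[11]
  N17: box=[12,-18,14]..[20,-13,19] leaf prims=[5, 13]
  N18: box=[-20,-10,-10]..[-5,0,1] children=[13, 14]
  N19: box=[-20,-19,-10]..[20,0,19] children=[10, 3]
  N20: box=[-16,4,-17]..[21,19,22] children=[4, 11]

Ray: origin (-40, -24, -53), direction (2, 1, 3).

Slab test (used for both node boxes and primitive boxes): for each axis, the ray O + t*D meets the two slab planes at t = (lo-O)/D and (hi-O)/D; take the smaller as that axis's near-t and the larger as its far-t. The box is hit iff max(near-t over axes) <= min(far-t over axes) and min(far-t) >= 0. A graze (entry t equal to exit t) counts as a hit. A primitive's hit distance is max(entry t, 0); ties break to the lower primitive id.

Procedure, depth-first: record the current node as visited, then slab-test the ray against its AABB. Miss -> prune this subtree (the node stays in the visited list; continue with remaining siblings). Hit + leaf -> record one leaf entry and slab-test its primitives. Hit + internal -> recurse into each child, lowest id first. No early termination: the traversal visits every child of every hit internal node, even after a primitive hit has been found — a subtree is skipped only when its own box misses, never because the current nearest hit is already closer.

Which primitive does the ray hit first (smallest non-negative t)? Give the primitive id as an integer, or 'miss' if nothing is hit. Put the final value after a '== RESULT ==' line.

Trace the traversal:
N0 x:[10,61/2] y:[5,43] z:[12,25] -> hit [12,25], descend [19, 20]
  N19 x:[10,30] y:[5,24] z:[43/3,24] -> hit [43/3,24], descend [3, 10]
    N3 x:[21/2,30] y:[5,24] z:[21,24] -> hit [21,24], descend [1, 8]
      N1 x:[51/2,30] y:[5,11] z:[21,24] -> miss, prune
      N8 x:[21/2,35/2] y:[8,24] z:[65/3,24] -> miss, prune
    N10 x:[10,23] y:[10,24] z:[43/3,58/3] -> hit [43/3,58/3], descend [5, 18]
      N5 x:[39/2,23] y:[10,21] z:[46/3,58/3] -> miss, prune
      N18 x:[10,35/2] y:[14,24] z:[43/3,18] -> hit [43/3,35/2], descend [13, 14]
        N13 x:[13,35/2] y:[14,17] z:[49/3,18] -> hit [49/3,17] leaf, test {P2@t=17, P8(miss)}
        N14 x:[10,31/2] y:[18,24] z:[43/3,17] -> miss, prune
  N20 x:[12,61/2] y:[28,43] z:[12,25] -> miss, prune

Summary -> nodes [0, 19, 3, 1, 8, 10, 5, 18, 13, 14, 20]; box-tests=11; leaf-entries=1; first=P2

== RESULT ==
2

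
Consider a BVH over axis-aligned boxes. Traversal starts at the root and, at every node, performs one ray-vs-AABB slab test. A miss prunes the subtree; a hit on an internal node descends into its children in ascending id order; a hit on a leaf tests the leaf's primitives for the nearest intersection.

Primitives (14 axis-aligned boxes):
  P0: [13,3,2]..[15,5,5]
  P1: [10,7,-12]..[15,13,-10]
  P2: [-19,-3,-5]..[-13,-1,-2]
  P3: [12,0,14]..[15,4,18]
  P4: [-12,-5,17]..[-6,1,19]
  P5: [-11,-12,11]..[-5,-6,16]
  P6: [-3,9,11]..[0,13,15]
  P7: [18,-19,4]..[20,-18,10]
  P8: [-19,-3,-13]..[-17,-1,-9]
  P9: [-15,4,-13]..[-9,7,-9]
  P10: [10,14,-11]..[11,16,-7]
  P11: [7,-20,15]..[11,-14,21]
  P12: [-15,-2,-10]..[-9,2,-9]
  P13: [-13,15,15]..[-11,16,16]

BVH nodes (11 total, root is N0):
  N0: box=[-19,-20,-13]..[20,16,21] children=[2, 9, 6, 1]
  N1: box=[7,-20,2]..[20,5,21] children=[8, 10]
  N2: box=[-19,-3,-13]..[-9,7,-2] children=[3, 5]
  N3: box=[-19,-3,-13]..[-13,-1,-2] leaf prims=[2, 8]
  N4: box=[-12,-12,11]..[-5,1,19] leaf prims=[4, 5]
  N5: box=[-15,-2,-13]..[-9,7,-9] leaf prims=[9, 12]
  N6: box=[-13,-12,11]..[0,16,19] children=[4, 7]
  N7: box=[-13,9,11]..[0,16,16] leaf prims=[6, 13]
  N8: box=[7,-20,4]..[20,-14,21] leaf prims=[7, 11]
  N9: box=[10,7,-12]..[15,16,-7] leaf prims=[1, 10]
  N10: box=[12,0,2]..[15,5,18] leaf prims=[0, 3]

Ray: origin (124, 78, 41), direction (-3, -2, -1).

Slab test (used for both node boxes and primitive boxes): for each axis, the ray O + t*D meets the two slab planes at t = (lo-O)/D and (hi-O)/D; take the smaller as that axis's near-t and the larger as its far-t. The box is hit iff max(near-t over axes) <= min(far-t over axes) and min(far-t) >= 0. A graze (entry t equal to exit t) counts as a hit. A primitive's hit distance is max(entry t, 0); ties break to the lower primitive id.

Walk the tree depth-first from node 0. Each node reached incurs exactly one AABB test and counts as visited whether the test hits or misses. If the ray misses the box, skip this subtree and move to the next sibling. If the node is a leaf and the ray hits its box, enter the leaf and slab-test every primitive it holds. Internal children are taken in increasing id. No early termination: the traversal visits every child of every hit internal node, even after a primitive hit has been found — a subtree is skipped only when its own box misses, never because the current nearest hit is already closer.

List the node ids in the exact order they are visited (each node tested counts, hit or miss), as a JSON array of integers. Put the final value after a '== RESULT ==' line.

Trace the traversal:
N0 x:[104/3,143/3] y:[31,49] z:[20,54] -> hit [104/3,143/3], descend [1, 2, 6, 9]
  N1 x:[104/3,39] y:[73/2,49] z:[20,39] -> hit [73/2,39], descend [8, 10]
    N8 x:[104/3,39] y:[46,49] z:[20,37] -> miss, prune
    N10 x:[109/3,112/3] y:[73/2,39] z:[23,39] -> hit [73/2,112/3] leaf, test {P0@t=73/2, P3(miss)}
  N2 x:[133/3,143/3] y:[71/2,81/2] z:[43,54] -> miss, prune
  N6 x:[124/3,137/3] y:[31,45] z:[22,30] -> miss, prune
  N9 x:[109/3,38] y:[31,71/2] z:[48,53] -> miss, prune

Summary -> nodes [0, 1, 8, 10, 2, 6, 9]; box-tests=7; leaf-entries=1; first=P0

== RESULT ==
[0, 1, 8, 10, 2, 6, 9]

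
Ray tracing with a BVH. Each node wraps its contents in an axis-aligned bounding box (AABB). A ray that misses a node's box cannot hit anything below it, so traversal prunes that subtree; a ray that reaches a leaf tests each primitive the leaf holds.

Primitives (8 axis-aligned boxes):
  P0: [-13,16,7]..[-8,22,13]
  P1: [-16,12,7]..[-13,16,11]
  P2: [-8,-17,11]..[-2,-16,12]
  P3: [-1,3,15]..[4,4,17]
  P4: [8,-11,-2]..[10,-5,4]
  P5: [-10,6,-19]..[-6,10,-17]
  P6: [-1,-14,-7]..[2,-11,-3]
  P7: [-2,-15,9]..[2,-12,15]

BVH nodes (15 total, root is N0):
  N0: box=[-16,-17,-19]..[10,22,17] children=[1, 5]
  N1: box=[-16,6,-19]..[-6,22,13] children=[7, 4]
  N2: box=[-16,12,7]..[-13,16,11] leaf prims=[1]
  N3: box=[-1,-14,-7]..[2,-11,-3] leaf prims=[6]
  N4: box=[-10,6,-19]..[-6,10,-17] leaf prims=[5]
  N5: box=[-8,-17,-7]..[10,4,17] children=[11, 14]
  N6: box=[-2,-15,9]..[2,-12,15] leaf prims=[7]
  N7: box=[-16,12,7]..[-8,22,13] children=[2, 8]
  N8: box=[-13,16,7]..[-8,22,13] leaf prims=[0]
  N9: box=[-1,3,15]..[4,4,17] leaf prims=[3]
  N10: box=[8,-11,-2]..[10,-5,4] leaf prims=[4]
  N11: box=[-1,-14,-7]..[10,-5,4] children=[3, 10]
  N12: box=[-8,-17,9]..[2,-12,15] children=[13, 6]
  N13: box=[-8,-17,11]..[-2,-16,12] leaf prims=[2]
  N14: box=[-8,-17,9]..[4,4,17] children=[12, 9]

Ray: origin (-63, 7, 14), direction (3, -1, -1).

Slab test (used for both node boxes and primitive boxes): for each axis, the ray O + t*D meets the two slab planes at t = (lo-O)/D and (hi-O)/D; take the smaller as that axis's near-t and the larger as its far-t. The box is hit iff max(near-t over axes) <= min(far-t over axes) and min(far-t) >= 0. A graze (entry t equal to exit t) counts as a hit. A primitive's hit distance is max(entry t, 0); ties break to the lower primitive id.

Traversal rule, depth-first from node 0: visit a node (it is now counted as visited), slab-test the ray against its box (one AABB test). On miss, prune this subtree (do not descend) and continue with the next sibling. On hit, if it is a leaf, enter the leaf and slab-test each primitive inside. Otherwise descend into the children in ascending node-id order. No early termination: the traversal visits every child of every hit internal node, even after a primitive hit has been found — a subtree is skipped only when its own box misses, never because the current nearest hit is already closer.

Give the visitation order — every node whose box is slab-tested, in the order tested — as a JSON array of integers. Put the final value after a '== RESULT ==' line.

Traverse from the root:
N0 x:[47/3,73/3] y:[-15,24] z:[-3,33] -> hit [47/3,24], descend [1, 5]
  N1 x:[47/3,19] y:[-15,1] z:[1,33] -> miss, prune
  N5 x:[55/3,73/3] y:[3,24] z:[-3,21] -> hit [55/3,21], descend [11, 14]
    N11 x:[62/3,73/3] y:[12,21] z:[10,21] -> hit [62/3,21], descend [3, 10]
      N3 x:[62/3,65/3] y:[18,21] z:[17,21] -> hit [62/3,21] leaf, test {P6@t=62/3}
      N10 x:[71/3,73/3] y:[12,18] z:[10,16] -> miss, prune
    N14 x:[55/3,67/3] y:[3,24] z:[-3,5] -> miss, prune

Summary -> nodes [0, 1, 5, 11, 3, 10, 14]; box-tests=7; leaf-entries=1; first=P6

== RESULT ==
[0, 1, 5, 11, 3, 10, 14]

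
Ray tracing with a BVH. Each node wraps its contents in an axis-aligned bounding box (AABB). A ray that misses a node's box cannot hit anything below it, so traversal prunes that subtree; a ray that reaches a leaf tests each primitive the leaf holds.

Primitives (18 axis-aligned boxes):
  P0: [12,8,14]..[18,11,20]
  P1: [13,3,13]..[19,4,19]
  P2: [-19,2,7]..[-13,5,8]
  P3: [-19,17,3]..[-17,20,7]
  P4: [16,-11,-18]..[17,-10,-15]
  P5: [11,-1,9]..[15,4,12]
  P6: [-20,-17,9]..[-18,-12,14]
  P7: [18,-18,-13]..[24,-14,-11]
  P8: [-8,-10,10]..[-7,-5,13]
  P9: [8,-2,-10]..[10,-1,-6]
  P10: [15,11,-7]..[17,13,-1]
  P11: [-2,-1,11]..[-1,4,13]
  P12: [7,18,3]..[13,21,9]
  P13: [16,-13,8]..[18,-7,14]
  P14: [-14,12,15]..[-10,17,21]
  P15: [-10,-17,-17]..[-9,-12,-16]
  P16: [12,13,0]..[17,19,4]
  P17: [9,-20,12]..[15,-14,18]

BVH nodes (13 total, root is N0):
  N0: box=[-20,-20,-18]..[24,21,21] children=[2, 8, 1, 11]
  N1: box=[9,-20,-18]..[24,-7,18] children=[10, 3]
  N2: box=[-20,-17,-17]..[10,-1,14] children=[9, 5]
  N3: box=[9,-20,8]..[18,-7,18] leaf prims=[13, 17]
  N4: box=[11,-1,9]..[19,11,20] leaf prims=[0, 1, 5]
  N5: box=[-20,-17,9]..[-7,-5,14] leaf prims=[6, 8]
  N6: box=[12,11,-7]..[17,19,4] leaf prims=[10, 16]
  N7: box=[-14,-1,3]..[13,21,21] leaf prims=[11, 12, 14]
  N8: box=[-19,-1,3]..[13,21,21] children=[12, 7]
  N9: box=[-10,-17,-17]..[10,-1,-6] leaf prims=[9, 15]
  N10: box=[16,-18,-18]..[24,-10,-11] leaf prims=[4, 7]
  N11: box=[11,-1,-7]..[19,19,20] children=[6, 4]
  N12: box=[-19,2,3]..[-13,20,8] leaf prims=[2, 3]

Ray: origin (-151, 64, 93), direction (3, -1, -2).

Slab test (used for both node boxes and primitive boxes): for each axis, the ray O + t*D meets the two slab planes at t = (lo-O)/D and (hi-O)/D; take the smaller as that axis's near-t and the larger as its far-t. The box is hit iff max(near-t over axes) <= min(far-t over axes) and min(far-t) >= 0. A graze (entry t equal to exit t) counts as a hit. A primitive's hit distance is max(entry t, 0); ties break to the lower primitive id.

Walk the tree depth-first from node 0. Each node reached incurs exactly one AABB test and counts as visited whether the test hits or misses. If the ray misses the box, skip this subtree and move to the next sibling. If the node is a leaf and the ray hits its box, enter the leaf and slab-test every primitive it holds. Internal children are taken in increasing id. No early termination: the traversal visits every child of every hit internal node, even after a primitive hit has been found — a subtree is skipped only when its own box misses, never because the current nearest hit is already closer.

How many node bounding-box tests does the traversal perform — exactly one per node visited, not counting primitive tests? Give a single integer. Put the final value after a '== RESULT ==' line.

Walk:
N0 x:[131/3,175/3] y:[43,84] z:[36,111/2] -> hit [131/3,111/2], descend [1, 2, 8, 11]
  N1 x:[160/3,175/3] y:[71,84] z:[75/2,111/2] -> miss, prune
  N2 x:[131/3,161/3] y:[65,81] z:[79/2,55] -> miss, prune
  N8 x:[44,164/3] y:[43,65] z:[36,45] -> hit [44,45], descend [7, 12]
    N7 x:[137/3,164/3] y:[43,65] z:[36,45] -> miss, prune
    N12 x:[44,46] y:[44,62] z:[85/2,45] -> hit [44,45] leaf, test {P2(miss), P3@t=44}
  N11 x:[54,170/3] y:[45,65] z:[73/2,50] -> miss, prune

7 AABB tests over nodes [0, 1, 2, 8, 7, 12, 11]; 1 leaf entered; closest P3.

== RESULT ==
7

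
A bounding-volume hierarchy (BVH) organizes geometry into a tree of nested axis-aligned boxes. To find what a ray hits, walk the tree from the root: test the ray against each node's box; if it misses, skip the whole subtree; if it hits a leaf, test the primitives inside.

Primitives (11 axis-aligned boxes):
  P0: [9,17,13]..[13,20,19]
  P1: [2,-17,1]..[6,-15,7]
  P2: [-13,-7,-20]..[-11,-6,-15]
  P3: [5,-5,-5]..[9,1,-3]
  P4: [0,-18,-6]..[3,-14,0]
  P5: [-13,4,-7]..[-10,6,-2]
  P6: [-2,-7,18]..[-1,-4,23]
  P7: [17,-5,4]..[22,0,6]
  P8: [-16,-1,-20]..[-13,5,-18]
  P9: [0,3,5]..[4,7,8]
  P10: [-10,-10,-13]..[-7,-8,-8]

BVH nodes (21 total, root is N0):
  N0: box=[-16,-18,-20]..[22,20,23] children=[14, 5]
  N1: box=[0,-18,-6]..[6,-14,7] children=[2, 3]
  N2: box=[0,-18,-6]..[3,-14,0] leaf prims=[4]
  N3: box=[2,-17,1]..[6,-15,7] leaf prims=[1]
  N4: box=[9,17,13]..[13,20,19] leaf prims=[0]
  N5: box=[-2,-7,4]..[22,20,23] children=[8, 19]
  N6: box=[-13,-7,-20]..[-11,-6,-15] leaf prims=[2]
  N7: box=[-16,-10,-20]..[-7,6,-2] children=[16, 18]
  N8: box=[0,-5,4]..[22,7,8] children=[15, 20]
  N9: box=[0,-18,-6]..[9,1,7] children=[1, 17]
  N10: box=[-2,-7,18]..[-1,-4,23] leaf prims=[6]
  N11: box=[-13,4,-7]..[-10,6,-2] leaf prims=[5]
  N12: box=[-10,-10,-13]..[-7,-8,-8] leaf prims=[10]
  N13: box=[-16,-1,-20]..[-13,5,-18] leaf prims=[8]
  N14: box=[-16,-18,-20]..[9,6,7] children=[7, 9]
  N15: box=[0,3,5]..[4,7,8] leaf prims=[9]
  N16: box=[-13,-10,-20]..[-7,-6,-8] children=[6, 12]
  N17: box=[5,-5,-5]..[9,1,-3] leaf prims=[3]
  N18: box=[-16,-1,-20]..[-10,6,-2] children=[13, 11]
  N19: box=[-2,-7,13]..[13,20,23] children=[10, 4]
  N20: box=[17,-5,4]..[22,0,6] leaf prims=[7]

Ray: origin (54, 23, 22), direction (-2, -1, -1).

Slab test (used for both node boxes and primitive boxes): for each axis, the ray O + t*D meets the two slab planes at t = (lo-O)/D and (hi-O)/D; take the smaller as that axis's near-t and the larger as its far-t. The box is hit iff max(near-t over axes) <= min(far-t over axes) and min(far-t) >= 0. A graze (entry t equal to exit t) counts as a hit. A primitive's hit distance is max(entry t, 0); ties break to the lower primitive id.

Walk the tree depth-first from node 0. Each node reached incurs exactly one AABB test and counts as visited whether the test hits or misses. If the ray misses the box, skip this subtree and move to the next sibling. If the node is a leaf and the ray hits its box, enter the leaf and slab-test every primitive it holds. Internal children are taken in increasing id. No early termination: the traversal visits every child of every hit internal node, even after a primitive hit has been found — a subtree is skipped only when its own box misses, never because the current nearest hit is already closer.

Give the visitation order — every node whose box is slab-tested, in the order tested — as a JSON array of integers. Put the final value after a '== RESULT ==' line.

Trace the traversal:
N0 x:[16,35] y:[3,41] z:[-1,42] -> hit [16,35], descend [5, 14]
  N5 x:[16,28] y:[3,30] z:[-1,18] -> hit [16,18], descend [8, 19]
    N8 x:[16,27] y:[16,28] z:[14,18] -> hit [16,18], descend [15, 20]
      N15 x:[25,27] y:[16,20] z:[14,17] -> miss, prune
      N20 x:[16,37/2] y:[23,28] z:[16,18] -> miss, prune
    N19 x:[41/2,28] y:[3,30] z:[-1,9] -> miss, prune
  N14 x:[45/2,35] y:[17,41] z:[15,42] -> hit [45/2,35], descend [7, 9]
    N7 x:[61/2,35] y:[17,33] z:[24,42] -> hit [61/2,33], descend [16, 18]
      N16 x:[61/2,67/2] y:[29,33] z:[30,42] -> hit [61/2,33], descend [6, 12]
        N6 x:[65/2,67/2] y:[29,30] z:[37,42] -> miss, prune
        N12 x:[61/2,32] y:[31,33] z:[30,35] -> hit [31,32] leaf, test {P10@t=31}
      N18 x:[32,35] y:[17,24] z:[24,42] -> miss, prune
    N9 x:[45/2,27] y:[22,41] z:[15,28] -> hit [45/2,27], descend [1, 17]
      N1 x:[24,27] y:[37,41] z:[15,28] -> miss, prune
      N17 x:[45/2,49/2] y:[22,28] z:[25,27] -> miss, prune

15 AABB tests over nodes [0, 5, 8, 15, 20, 19, 14, 7, 16, 6, 12, 18, 9, 1, 17]; 1 leaf entered; closest P10.

== RESULT ==
[0, 5, 8, 15, 20, 19, 14, 7, 16, 6, 12, 18, 9, 1, 17]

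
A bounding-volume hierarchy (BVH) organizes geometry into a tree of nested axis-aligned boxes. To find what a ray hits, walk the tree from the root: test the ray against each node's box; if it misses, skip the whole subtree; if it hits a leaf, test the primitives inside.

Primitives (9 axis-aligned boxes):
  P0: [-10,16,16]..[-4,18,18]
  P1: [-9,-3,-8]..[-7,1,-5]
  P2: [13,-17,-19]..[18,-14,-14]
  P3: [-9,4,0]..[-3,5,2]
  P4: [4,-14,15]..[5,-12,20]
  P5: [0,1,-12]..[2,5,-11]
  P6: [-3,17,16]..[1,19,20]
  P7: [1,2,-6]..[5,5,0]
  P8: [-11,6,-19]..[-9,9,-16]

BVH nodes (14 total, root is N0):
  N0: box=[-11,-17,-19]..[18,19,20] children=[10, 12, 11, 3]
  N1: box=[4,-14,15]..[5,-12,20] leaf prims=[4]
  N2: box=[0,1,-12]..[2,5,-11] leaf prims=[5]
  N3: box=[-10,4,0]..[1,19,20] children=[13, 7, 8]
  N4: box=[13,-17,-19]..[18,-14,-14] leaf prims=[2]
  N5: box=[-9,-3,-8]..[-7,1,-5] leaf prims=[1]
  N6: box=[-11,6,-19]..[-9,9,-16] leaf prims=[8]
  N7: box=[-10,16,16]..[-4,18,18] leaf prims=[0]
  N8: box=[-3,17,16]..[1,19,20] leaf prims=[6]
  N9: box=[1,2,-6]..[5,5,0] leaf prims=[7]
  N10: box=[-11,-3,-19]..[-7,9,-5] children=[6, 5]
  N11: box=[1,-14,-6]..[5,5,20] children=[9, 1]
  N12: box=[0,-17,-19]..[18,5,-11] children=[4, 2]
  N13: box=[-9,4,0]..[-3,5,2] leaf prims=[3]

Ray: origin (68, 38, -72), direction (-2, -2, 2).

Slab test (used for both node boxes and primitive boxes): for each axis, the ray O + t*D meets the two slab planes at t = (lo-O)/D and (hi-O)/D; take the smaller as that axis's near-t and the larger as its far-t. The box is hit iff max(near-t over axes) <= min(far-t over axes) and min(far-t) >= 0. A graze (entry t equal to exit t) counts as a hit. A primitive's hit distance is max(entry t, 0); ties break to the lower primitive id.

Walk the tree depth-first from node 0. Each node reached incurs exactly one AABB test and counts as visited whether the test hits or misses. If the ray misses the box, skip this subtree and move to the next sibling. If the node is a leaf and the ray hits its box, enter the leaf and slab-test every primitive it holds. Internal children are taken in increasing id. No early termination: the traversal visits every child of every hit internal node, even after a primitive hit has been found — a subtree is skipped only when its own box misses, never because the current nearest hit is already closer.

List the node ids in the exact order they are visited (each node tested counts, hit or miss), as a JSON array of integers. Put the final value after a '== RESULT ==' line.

Walk:
N0 x:[25,79/2] y:[19/2,55/2] z:[53/2,46] -> hit [53/2,55/2], descend [3, 10, 11, 12]
  N3 x:[67/2,39] y:[19/2,17] z:[36,46] -> miss, prune
  N10 x:[75/2,79/2] y:[29/2,41/2] z:[53/2,67/2] -> miss, prune
  N11 x:[63/2,67/2] y:[33/2,26] z:[33,46] -> miss, prune
  N12 x:[25,34] y:[33/2,55/2] z:[53/2,61/2] -> hit [53/2,55/2], descend [2, 4]
    N2 x:[33,34] y:[33/2,37/2] z:[30,61/2] -> miss, prune
    N4 x:[25,55/2] y:[26,55/2] z:[53/2,29] -> hit [53/2,55/2] leaf, test {P2@t=53/2}

Visited [0, 3, 10, 11, 12, 2, 4]. Tests: 7 box, 1 leaf. Nearest: P2.

== RESULT ==
[0, 3, 10, 11, 12, 2, 4]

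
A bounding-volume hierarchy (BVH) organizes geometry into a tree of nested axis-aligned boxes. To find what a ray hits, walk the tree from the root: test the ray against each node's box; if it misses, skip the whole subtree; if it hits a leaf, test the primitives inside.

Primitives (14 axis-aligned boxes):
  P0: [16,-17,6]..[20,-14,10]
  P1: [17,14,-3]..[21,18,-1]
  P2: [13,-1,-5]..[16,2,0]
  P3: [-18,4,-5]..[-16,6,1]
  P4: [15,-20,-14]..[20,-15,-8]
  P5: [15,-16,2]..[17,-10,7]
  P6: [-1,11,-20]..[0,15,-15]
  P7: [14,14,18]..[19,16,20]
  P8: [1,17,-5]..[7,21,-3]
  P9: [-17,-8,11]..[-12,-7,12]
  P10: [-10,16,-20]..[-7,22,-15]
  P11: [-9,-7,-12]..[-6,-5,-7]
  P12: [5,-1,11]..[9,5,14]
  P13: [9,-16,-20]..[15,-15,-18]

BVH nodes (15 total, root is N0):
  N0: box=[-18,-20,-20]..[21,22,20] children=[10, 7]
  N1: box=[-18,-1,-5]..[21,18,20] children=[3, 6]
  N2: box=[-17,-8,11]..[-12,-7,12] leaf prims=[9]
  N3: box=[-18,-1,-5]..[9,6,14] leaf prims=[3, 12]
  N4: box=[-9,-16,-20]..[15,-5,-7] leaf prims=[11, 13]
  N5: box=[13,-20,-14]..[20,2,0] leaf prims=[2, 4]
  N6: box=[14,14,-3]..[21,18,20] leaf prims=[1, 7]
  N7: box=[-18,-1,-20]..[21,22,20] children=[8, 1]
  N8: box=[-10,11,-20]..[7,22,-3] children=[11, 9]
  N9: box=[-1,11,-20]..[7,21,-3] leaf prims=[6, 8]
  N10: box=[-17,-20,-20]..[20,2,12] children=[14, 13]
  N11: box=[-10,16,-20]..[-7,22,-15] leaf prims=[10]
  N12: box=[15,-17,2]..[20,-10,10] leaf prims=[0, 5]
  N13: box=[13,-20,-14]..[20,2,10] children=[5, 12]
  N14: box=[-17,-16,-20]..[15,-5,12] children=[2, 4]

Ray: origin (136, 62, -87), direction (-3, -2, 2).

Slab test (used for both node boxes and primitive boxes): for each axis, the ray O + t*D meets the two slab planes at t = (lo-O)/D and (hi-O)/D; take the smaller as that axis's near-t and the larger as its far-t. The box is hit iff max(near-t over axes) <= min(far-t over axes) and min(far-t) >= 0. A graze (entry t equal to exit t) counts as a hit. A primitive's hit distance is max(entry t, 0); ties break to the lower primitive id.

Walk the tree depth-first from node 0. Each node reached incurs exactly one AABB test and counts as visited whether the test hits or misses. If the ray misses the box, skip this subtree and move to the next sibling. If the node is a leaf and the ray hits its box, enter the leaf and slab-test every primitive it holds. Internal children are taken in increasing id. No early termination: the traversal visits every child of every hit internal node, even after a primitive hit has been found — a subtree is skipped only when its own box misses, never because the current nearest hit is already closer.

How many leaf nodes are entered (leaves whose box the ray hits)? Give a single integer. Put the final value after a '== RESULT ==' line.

Walk:
N0 x:[115/3,154/3] y:[20,41] z:[67/2,107/2] -> hit [115/3,41], descend [7, 10]
  N7 x:[115/3,154/3] y:[20,63/2] z:[67/2,107/2] -> miss, prune
  N10 x:[116/3,51] y:[30,41] z:[67/2,99/2] -> hit [116/3,41], descend [13, 14]
    N13 x:[116/3,41] y:[30,41] z:[73/2,97/2] -> hit [116/3,41], descend [5, 12]
      N5 x:[116/3,41] y:[30,41] z:[73/2,87/2] -> hit [116/3,41] leaf, test {P2(miss), P4@t=116/3}
      N12 x:[116/3,121/3] y:[36,79/2] z:[89/2,97/2] -> miss, prune
    N14 x:[121/3,51] y:[67/2,39] z:[67/2,99/2] -> miss, prune

order=[0, 7, 10, 13, 5, 12, 14]  |boxes|=7  |leaves|=1  hit=P4

== RESULT ==
1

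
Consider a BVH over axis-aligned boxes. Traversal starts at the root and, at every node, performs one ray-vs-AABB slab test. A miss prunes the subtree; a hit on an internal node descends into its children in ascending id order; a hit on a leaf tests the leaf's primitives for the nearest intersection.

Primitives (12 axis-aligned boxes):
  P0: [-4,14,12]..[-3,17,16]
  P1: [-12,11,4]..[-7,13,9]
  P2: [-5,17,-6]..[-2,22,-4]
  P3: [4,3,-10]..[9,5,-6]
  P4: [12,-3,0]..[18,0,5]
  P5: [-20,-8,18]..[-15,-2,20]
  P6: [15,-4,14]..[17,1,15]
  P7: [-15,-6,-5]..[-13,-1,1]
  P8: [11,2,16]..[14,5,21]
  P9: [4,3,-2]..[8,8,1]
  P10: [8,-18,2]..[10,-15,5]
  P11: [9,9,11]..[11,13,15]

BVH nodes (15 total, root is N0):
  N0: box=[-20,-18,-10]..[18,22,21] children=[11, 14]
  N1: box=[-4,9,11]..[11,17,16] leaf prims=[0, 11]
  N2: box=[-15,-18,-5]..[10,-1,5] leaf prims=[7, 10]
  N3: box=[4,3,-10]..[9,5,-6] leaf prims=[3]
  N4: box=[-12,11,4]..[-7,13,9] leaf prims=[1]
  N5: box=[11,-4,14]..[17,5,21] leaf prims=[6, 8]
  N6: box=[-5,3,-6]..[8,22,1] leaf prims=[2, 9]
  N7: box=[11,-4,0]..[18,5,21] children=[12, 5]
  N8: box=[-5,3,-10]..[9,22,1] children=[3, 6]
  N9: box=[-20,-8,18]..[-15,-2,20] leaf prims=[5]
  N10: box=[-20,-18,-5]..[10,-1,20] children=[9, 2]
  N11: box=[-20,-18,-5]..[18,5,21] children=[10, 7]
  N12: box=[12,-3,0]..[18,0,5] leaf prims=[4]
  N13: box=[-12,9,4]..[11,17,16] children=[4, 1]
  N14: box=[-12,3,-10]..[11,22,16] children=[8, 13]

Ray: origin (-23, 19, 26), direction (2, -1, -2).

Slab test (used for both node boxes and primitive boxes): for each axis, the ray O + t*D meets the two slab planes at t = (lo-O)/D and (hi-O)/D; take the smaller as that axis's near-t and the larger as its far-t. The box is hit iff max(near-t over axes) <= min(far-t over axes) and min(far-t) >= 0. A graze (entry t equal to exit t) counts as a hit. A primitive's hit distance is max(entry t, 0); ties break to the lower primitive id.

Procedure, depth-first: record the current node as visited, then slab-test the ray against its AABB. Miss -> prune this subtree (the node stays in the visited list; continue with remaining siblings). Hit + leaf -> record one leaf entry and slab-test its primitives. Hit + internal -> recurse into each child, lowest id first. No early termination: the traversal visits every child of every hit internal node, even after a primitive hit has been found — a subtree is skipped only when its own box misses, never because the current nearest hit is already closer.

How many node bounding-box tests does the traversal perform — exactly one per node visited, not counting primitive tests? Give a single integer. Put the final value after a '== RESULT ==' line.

Traverse from the root:
N0 x:[3/2,41/2] y:[-3,37] z:[5/2,18] -> hit [5/2,18], descend [11, 14]
  N11 x:[3/2,41/2] y:[14,37] z:[5/2,31/2] -> hit [14,31/2], descend [7, 10]
    N7 x:[17,41/2] y:[14,23] z:[5/2,13] -> miss, prune
    N10 x:[3/2,33/2] y:[20,37] z:[3,31/2] -> miss, prune
  N14 x:[11/2,17] y:[-3,16] z:[5,18] -> hit [11/2,16], descend [8, 13]
    N8 x:[9,16] y:[-3,16] z:[25/2,18] -> hit [25/2,16], descend [3, 6]
      N3 x:[27/2,16] y:[14,16] z:[16,18] -> hit [16,16] leaf, test {P3@t=16}
      N6 x:[9,31/2] y:[-3,16] z:[25/2,16] -> hit [25/2,31/2] leaf, test {P2(miss), P9@t=27/2}
    N13 x:[11/2,17] y:[2,10] z:[5,11] -> hit [11/2,10], descend [1, 4]
      N1 x:[19/2,17] y:[2,10] z:[5,15/2] -> miss, prune
      N4 x:[11/2,8] y:[6,8] z:[17/2,11] -> miss, prune

order=[0, 11, 7, 10, 14, 8, 3, 6, 13, 1, 4]  |boxes|=11  |leaves|=2  hit=P9

== RESULT ==
11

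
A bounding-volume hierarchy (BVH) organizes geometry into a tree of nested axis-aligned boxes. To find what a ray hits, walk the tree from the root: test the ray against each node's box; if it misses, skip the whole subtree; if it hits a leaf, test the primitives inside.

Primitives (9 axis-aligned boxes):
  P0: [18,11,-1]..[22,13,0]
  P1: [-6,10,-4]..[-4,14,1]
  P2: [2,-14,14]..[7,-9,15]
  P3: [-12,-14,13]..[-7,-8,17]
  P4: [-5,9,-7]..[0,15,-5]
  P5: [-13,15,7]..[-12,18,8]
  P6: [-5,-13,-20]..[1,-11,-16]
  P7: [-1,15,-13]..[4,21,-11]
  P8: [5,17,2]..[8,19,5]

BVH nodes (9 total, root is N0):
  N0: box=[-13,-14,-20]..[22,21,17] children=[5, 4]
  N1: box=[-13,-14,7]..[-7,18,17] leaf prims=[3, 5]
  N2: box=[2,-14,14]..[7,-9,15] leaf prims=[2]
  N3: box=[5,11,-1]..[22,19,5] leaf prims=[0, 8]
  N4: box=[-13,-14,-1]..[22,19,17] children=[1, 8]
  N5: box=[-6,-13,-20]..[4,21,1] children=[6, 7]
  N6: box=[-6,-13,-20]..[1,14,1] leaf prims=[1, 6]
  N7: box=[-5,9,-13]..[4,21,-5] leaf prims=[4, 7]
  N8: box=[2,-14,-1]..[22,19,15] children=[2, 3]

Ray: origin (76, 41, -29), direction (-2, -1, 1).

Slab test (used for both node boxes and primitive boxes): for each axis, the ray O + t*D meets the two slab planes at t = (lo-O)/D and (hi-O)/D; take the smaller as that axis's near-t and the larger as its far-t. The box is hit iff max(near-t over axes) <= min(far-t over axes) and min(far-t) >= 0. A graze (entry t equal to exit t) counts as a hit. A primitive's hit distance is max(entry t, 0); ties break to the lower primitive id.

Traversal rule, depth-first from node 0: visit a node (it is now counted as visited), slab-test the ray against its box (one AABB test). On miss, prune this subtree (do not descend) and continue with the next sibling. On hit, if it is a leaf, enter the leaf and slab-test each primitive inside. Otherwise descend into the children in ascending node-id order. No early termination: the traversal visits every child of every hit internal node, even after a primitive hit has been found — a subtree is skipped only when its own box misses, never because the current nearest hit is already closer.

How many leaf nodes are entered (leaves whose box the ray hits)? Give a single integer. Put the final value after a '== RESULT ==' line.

Traverse from the root:
N0 x:[27,89/2] y:[20,55] z:[9,46] -> hit [27,89/2], descend [4, 5]
  N4 x:[27,89/2] y:[22,55] z:[28,46] -> hit [28,89/2], descend [1, 8]
    N1 x:[83/2,89/2] y:[23,55] z:[36,46] -> hit [83/2,89/2] leaf, test {P3(miss), P5(miss)}
    N8 x:[27,37] y:[22,55] z:[28,44] -> hit [28,37], descend [2, 3]
      N2 x:[69/2,37] y:[50,55] z:[43,44] -> miss, prune
      N3 x:[27,71/2] y:[22,30] z:[28,34] -> hit [28,30] leaf, test {P0@t=28, P8(miss)}
  N5 x:[36,41] y:[20,54] z:[9,30] -> miss, prune

Summary -> nodes [0, 4, 1, 8, 2, 3, 5]; box-tests=7; leaf-entries=2; first=P0

== RESULT ==
2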